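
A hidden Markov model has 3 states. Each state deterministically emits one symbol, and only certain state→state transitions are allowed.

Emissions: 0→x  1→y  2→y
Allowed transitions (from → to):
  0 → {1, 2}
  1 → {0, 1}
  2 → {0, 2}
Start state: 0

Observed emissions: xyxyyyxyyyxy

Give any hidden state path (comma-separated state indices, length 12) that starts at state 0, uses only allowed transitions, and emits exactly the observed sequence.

  [0] x  {0}  => 0  start
  [1] y  {1,2}  => 1  0->1 ok
  [2] x  {0}  => 0  1->0 ok
  [3] y  {1,2}  => 2  0->2 ok
  [4] y  {1,2}  => 2  2->2 ok
  [5] y  {1,2}  => 2  2->2 ok
  [6] x  {0}  => 0  2->0 ok
  [7] y  {1,2}  => 1  0->1 ok
  [8] y  {1,2}  => 1  1->1 ok
  [9] y  {1,2}  => 1  1->1 ok
  [10] x  {0}  => 0  1->0 ok
  [11] y  {1,2}  => 1  0->1 ok

0,1,0,2,2,2,0,1,1,1,0,1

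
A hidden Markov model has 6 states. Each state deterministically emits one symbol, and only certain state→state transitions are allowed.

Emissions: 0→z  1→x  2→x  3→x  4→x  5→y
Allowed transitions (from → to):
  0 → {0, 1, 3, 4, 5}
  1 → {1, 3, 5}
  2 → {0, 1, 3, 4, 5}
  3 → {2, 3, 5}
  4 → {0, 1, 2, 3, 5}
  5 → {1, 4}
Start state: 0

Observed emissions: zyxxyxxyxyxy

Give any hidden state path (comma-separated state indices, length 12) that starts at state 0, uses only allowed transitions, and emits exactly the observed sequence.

  0: obs=z cand={0} pick 0 [start]
  1: obs=y cand={5} pick 5 [0->5 ok]
  2: obs=x cand={1,2,3,4} pick 4 [5->4 ok]
  3: obs=x cand={1,2,3,4} pick 2 [4->2 ok]
  4: obs=y cand={5} pick 5 [2->5 ok]
  5: obs=x cand={1,2,3,4} pick 1 [5->1 ok]
  6: obs=x cand={1,2,3,4} pick 3 [1->3 ok]
  7: obs=y cand={5} pick 5 [3->5 ok]
  8: obs=x cand={1,2,3,4} pick 1 [5->1 ok]
  9: obs=y cand={5} pick 5 [1->5 ok]
  10: obs=x cand={1,2,3,4} pick 4 [5->4 ok]
  11: obs=y cand={5} pick 5 [4->5 ok]

0,5,4,2,5,1,3,5,1,5,4,5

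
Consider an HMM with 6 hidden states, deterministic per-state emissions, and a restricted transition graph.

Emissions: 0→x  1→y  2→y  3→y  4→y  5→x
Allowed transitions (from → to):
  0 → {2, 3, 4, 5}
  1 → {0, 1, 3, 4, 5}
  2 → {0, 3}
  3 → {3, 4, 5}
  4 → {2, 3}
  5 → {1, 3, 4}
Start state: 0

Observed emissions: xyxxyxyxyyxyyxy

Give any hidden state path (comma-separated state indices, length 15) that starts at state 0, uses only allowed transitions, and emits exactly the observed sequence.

0,2,0,5,3,5,1,5,4,3,5,4,3,5,4

  [0] x  {0,5}  => 0  start
  [1] y  {1,2,3,4}  => 2  0->2 ok
  [2] x  {0,5}  => 0  2->0 ok
  [3] x  {0,5}  => 5  0->5 ok
  [4] y  {1,2,3,4}  => 3  5->3 ok
  [5] x  {0,5}  => 5  3->5 ok
  [6] y  {1,2,3,4}  => 1  5->1 ok
  [7] x  {0,5}  => 5  1->5 ok
  [8] y  {1,2,3,4}  => 4  5->4 ok
  [9] y  {1,2,3,4}  => 3  4->3 ok
  [10] x  {0,5}  => 5  3->5 ok
  [11] y  {1,2,3,4}  => 4  5->4 ok
  [12] y  {1,2,3,4}  => 3  4->3 ok
  [13] x  {0,5}  => 5  3->5 ok
  [14] y  {1,2,3,4}  => 4  5->4 ok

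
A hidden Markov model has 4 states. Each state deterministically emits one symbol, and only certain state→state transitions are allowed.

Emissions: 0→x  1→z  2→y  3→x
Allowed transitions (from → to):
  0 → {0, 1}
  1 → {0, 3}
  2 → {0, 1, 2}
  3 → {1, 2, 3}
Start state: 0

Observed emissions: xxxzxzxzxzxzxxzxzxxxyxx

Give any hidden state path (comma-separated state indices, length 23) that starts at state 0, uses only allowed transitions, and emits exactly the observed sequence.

0,0,0,1,0,1,0,1,3,1,3,1,0,0,1,0,1,3,3,3,2,0,0

  0: obs=x cand={0,3} pick 0 [start]
  1: obs=x cand={0,3} pick 0 [0->0 ok]
  2: obs=x cand={0,3} pick 0 [0->0 ok]
  3: obs=z cand={1} pick 1 [0->1 ok]
  4: obs=x cand={0,3} pick 0 [1->0 ok]
  5: obs=z cand={1} pick 1 [0->1 ok]
  6: obs=x cand={0,3} pick 0 [1->0 ok]
  7: obs=z cand={1} pick 1 [0->1 ok]
  8: obs=x cand={0,3} pick 3 [1->3 ok]
  9: obs=z cand={1} pick 1 [3->1 ok]
  10: obs=x cand={0,3} pick 3 [1->3 ok]
  11: obs=z cand={1} pick 1 [3->1 ok]
  12: obs=x cand={0,3} pick 0 [1->0 ok]
  13: obs=x cand={0,3} pick 0 [0->0 ok]
  14: obs=z cand={1} pick 1 [0->1 ok]
  15: obs=x cand={0,3} pick 0 [1->0 ok]
  16: obs=z cand={1} pick 1 [0->1 ok]
  17: obs=x cand={0,3} pick 3 [1->3 ok]
  18: obs=x cand={0,3} pick 3 [3->3 ok]
  19: obs=x cand={0,3} pick 3 [3->3 ok]
  20: obs=y cand={2} pick 2 [3->2 ok]
  21: obs=x cand={0,3} pick 0 [2->0 ok]
  22: obs=x cand={0,3} pick 0 [0->0 ok]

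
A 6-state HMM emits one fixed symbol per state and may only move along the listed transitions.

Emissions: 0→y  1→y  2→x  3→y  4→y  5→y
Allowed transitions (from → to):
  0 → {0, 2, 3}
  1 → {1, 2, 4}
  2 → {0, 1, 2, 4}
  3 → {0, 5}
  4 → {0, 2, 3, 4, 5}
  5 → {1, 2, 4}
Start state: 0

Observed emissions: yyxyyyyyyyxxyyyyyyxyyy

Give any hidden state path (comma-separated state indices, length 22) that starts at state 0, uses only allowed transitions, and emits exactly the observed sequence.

0,0,2,1,1,4,5,1,4,4,2,2,0,0,3,0,3,0,2,4,3,5

  [0] y  {0,1,3,4,5}  => 0  start
  [1] y  {0,1,3,4,5}  => 0  0->0 ok
  [2] x  {2}  => 2  0->2 ok
  [3] y  {0,1,3,4,5}  => 1  2->1 ok
  [4] y  {0,1,3,4,5}  => 1  1->1 ok
  [5] y  {0,1,3,4,5}  => 4  1->4 ok
  [6] y  {0,1,3,4,5}  => 5  4->5 ok
  [7] y  {0,1,3,4,5}  => 1  5->1 ok
  [8] y  {0,1,3,4,5}  => 4  1->4 ok
  [9] y  {0,1,3,4,5}  => 4  4->4 ok
  [10] x  {2}  => 2  4->2 ok
  [11] x  {2}  => 2  2->2 ok
  [12] y  {0,1,3,4,5}  => 0  2->0 ok
  [13] y  {0,1,3,4,5}  => 0  0->0 ok
  [14] y  {0,1,3,4,5}  => 3  0->3 ok
  [15] y  {0,1,3,4,5}  => 0  3->0 ok
  [16] y  {0,1,3,4,5}  => 3  0->3 ok
  [17] y  {0,1,3,4,5}  => 0  3->0 ok
  [18] x  {2}  => 2  0->2 ok
  [19] y  {0,1,3,4,5}  => 4  2->4 ok
  [20] y  {0,1,3,4,5}  => 3  4->3 ok
  [21] y  {0,1,3,4,5}  => 5  3->5 ok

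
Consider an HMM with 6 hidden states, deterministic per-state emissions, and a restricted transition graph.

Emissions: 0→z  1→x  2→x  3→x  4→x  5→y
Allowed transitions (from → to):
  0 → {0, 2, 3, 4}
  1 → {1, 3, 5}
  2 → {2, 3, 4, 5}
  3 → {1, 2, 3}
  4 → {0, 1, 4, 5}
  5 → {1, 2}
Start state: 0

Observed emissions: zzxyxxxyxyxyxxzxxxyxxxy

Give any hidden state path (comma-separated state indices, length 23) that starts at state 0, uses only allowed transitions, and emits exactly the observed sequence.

  t0 'z' -> {0}, take 0 (start)
  t1 'z' -> {0}, take 0 (0->0 ok)
  t2 'x' -> {1,2,3,4}, take 2 (0->2 ok)
  t3 'y' -> {5}, take 5 (2->5 ok)
  t4 'x' -> {1,2,3,4}, take 2 (5->2 ok)
  t5 'x' -> {1,2,3,4}, take 3 (2->3 ok)
  t6 'x' -> {1,2,3,4}, take 1 (3->1 ok)
  t7 'y' -> {5}, take 5 (1->5 ok)
  t8 'x' -> {1,2,3,4}, take 1 (5->1 ok)
  t9 'y' -> {5}, take 5 (1->5 ok)
  t10 'x' -> {1,2,3,4}, take 2 (5->2 ok)
  t11 'y' -> {5}, take 5 (2->5 ok)
  t12 'x' -> {1,2,3,4}, take 2 (5->2 ok)
  t13 'x' -> {1,2,3,4}, take 4 (2->4 ok)
  t14 'z' -> {0}, take 0 (4->0 ok)
  t15 'x' -> {1,2,3,4}, take 4 (0->4 ok)
  t16 'x' -> {1,2,3,4}, take 1 (4->1 ok)
  t17 'x' -> {1,2,3,4}, take 1 (1->1 ok)
  t18 'y' -> {5}, take 5 (1->5 ok)
  t19 'x' -> {1,2,3,4}, take 1 (5->1 ok)
  t20 'x' -> {1,2,3,4}, take 3 (1->3 ok)
  t21 'x' -> {1,2,3,4}, take 2 (3->2 ok)
  t22 'y' -> {5}, take 5 (2->5 ok)

0,0,2,5,2,3,1,5,1,5,2,5,2,4,0,4,1,1,5,1,3,2,5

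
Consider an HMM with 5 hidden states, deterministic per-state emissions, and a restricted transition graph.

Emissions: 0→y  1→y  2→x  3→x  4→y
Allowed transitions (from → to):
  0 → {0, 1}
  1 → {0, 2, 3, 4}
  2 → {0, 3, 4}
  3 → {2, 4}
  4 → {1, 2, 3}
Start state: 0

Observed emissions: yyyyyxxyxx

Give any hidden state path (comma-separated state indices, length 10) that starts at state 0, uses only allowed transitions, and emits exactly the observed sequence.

  0: obs=y cand={0,1,4} pick 0 [start]
  1: obs=y cand={0,1,4} pick 1 [0->1 ok]
  2: obs=y cand={0,1,4} pick 4 [1->4 ok]
  3: obs=y cand={0,1,4} pick 1 [4->1 ok]
  4: obs=y cand={0,1,4} pick 4 [1->4 ok]
  5: obs=x cand={2,3} pick 3 [4->3 ok]
  6: obs=x cand={2,3} pick 2 [3->2 ok]
  7: obs=y cand={0,1,4} pick 4 [2->4 ok]
  8: obs=x cand={2,3} pick 3 [4->3 ok]
  9: obs=x cand={2,3} pick 2 [3->2 ok]

0,1,4,1,4,3,2,4,3,2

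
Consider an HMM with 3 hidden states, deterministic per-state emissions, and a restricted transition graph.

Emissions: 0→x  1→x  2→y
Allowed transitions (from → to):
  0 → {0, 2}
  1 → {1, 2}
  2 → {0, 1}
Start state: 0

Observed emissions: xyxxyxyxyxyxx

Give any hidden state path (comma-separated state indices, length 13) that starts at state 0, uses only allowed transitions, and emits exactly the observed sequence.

  t0 'x' -> {0,1}, take 0 (start)
  t1 'y' -> {2}, take 2 (0->2 ok)
  t2 'x' -> {0,1}, take 1 (2->1 ok)
  t3 'x' -> {0,1}, take 1 (1->1 ok)
  t4 'y' -> {2}, take 2 (1->2 ok)
  t5 'x' -> {0,1}, take 0 (2->0 ok)
  t6 'y' -> {2}, take 2 (0->2 ok)
  t7 'x' -> {0,1}, take 0 (2->0 ok)
  t8 'y' -> {2}, take 2 (0->2 ok)
  t9 'x' -> {0,1}, take 1 (2->1 ok)
  t10 'y' -> {2}, take 2 (1->2 ok)
  t11 'x' -> {0,1}, take 1 (2->1 ok)
  t12 'x' -> {0,1}, take 1 (1->1 ok)

0,2,1,1,2,0,2,0,2,1,2,1,1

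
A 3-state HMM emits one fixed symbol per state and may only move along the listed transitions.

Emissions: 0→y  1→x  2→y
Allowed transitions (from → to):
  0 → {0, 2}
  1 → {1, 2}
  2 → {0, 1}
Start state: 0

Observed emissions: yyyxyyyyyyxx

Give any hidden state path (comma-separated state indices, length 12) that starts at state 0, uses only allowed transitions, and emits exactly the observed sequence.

  pos 0: y in {0,2}, choose 0; start
  pos 1: y in {0,2}, choose 0; 0->0 ok
  pos 2: y in {0,2}, choose 2; 0->2 ok
  pos 3: x in {1}, choose 1; 2->1 ok
  pos 4: y in {0,2}, choose 2; 1->2 ok
  pos 5: y in {0,2}, choose 0; 2->0 ok
  pos 6: y in {0,2}, choose 0; 0->0 ok
  pos 7: y in {0,2}, choose 2; 0->2 ok
  pos 8: y in {0,2}, choose 0; 2->0 ok
  pos 9: y in {0,2}, choose 2; 0->2 ok
  pos 10: x in {1}, choose 1; 2->1 ok
  pos 11: x in {1}, choose 1; 1->1 ok

0,0,2,1,2,0,0,2,0,2,1,1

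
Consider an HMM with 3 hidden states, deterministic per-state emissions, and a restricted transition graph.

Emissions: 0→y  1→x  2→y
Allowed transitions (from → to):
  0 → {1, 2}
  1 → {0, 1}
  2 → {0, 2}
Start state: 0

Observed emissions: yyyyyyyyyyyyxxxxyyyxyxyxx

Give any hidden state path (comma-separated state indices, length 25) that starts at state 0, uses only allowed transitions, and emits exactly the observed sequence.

0,2,2,0,2,2,2,0,2,2,2,0,1,1,1,1,0,2,0,1,0,1,0,1,1

  t0 'y' -> {0,2}, take 0 (start)
  t1 'y' -> {0,2}, take 2 (0->2 ok)
  t2 'y' -> {0,2}, take 2 (2->2 ok)
  t3 'y' -> {0,2}, take 0 (2->0 ok)
  t4 'y' -> {0,2}, take 2 (0->2 ok)
  t5 'y' -> {0,2}, take 2 (2->2 ok)
  t6 'y' -> {0,2}, take 2 (2->2 ok)
  t7 'y' -> {0,2}, take 0 (2->0 ok)
  t8 'y' -> {0,2}, take 2 (0->2 ok)
  t9 'y' -> {0,2}, take 2 (2->2 ok)
  t10 'y' -> {0,2}, take 2 (2->2 ok)
  t11 'y' -> {0,2}, take 0 (2->0 ok)
  t12 'x' -> {1}, take 1 (0->1 ok)
  t13 'x' -> {1}, take 1 (1->1 ok)
  t14 'x' -> {1}, take 1 (1->1 ok)
  t15 'x' -> {1}, take 1 (1->1 ok)
  t16 'y' -> {0,2}, take 0 (1->0 ok)
  t17 'y' -> {0,2}, take 2 (0->2 ok)
  t18 'y' -> {0,2}, take 0 (2->0 ok)
  t19 'x' -> {1}, take 1 (0->1 ok)
  t20 'y' -> {0,2}, take 0 (1->0 ok)
  t21 'x' -> {1}, take 1 (0->1 ok)
  t22 'y' -> {0,2}, take 0 (1->0 ok)
  t23 'x' -> {1}, take 1 (0->1 ok)
  t24 'x' -> {1}, take 1 (1->1 ok)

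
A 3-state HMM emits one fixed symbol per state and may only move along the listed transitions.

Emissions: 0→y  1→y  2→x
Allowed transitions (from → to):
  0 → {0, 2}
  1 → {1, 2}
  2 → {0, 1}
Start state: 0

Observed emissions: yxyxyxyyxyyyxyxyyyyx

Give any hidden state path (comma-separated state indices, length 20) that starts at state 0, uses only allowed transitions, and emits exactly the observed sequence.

0,2,0,2,1,2,1,1,2,1,1,1,2,0,2,1,1,1,1,2

  t0 'y' -> {0,1}, take 0 (start)
  t1 'x' -> {2}, take 2 (0->2 ok)
  t2 'y' -> {0,1}, take 0 (2->0 ok)
  t3 'x' -> {2}, take 2 (0->2 ok)
  t4 'y' -> {0,1}, take 1 (2->1 ok)
  t5 'x' -> {2}, take 2 (1->2 ok)
  t6 'y' -> {0,1}, take 1 (2->1 ok)
  t7 'y' -> {0,1}, take 1 (1->1 ok)
  t8 'x' -> {2}, take 2 (1->2 ok)
  t9 'y' -> {0,1}, take 1 (2->1 ok)
  t10 'y' -> {0,1}, take 1 (1->1 ok)
  t11 'y' -> {0,1}, take 1 (1->1 ok)
  t12 'x' -> {2}, take 2 (1->2 ok)
  t13 'y' -> {0,1}, take 0 (2->0 ok)
  t14 'x' -> {2}, take 2 (0->2 ok)
  t15 'y' -> {0,1}, take 1 (2->1 ok)
  t16 'y' -> {0,1}, take 1 (1->1 ok)
  t17 'y' -> {0,1}, take 1 (1->1 ok)
  t18 'y' -> {0,1}, take 1 (1->1 ok)
  t19 'x' -> {2}, take 2 (1->2 ok)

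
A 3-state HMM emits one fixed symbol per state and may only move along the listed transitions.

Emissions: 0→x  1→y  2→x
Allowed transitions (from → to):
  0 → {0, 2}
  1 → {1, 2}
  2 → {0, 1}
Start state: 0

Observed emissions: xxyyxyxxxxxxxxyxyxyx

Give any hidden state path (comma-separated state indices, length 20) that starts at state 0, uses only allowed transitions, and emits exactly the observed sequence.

0,2,1,1,2,1,2,0,0,2,0,0,0,2,1,2,1,2,1,2

  pos 0: x in {0,2}, choose 0; start
  pos 1: x in {0,2}, choose 2; 0->2 ok
  pos 2: y in {1}, choose 1; 2->1 ok
  pos 3: y in {1}, choose 1; 1->1 ok
  pos 4: x in {0,2}, choose 2; 1->2 ok
  pos 5: y in {1}, choose 1; 2->1 ok
  pos 6: x in {0,2}, choose 2; 1->2 ok
  pos 7: x in {0,2}, choose 0; 2->0 ok
  pos 8: x in {0,2}, choose 0; 0->0 ok
  pos 9: x in {0,2}, choose 2; 0->2 ok
  pos 10: x in {0,2}, choose 0; 2->0 ok
  pos 11: x in {0,2}, choose 0; 0->0 ok
  pos 12: x in {0,2}, choose 0; 0->0 ok
  pos 13: x in {0,2}, choose 2; 0->2 ok
  pos 14: y in {1}, choose 1; 2->1 ok
  pos 15: x in {0,2}, choose 2; 1->2 ok
  pos 16: y in {1}, choose 1; 2->1 ok
  pos 17: x in {0,2}, choose 2; 1->2 ok
  pos 18: y in {1}, choose 1; 2->1 ok
  pos 19: x in {0,2}, choose 2; 1->2 ok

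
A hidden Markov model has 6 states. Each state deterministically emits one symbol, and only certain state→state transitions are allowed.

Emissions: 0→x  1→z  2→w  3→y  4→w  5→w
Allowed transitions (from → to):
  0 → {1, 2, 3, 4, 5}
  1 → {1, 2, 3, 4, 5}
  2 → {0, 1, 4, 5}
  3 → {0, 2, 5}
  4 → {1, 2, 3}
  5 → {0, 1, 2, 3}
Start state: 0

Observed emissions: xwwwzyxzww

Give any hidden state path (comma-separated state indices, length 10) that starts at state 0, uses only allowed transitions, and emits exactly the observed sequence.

  0: obs=x cand={0} pick 0 [start]
  1: obs=w cand={2,4,5} pick 4 [0->4 ok]
  2: obs=w cand={2,4,5} pick 2 [4->2 ok]
  3: obs=w cand={2,4,5} pick 4 [2->4 ok]
  4: obs=z cand={1} pick 1 [4->1 ok]
  5: obs=y cand={3} pick 3 [1->3 ok]
  6: obs=x cand={0} pick 0 [3->0 ok]
  7: obs=z cand={1} pick 1 [0->1 ok]
  8: obs=w cand={2,4,5} pick 4 [1->4 ok]
  9: obs=w cand={2,4,5} pick 2 [4->2 ok]

0,4,2,4,1,3,0,1,4,2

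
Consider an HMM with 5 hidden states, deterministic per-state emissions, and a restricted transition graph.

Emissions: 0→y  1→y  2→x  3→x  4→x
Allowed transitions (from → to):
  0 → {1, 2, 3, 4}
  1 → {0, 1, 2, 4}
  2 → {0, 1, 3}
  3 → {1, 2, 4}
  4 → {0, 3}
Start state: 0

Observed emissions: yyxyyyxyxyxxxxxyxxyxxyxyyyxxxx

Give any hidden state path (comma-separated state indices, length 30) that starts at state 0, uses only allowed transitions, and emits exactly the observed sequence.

0,1,2,1,1,1,4,0,2,1,2,3,2,3,4,0,4,3,1,4,3,1,2,0,1,0,4,3,2,3

  pos 0: y in {0,1}, choose 0; start
  pos 1: y in {0,1}, choose 1; 0->1 ok
  pos 2: x in {2,3,4}, choose 2; 1->2 ok
  pos 3: y in {0,1}, choose 1; 2->1 ok
  pos 4: y in {0,1}, choose 1; 1->1 ok
  pos 5: y in {0,1}, choose 1; 1->1 ok
  pos 6: x in {2,3,4}, choose 4; 1->4 ok
  pos 7: y in {0,1}, choose 0; 4->0 ok
  pos 8: x in {2,3,4}, choose 2; 0->2 ok
  pos 9: y in {0,1}, choose 1; 2->1 ok
  pos 10: x in {2,3,4}, choose 2; 1->2 ok
  pos 11: x in {2,3,4}, choose 3; 2->3 ok
  pos 12: x in {2,3,4}, choose 2; 3->2 ok
  pos 13: x in {2,3,4}, choose 3; 2->3 ok
  pos 14: x in {2,3,4}, choose 4; 3->4 ok
  pos 15: y in {0,1}, choose 0; 4->0 ok
  pos 16: x in {2,3,4}, choose 4; 0->4 ok
  pos 17: x in {2,3,4}, choose 3; 4->3 ok
  pos 18: y in {0,1}, choose 1; 3->1 ok
  pos 19: x in {2,3,4}, choose 4; 1->4 ok
  pos 20: x in {2,3,4}, choose 3; 4->3 ok
  pos 21: y in {0,1}, choose 1; 3->1 ok
  pos 22: x in {2,3,4}, choose 2; 1->2 ok
  pos 23: y in {0,1}, choose 0; 2->0 ok
  pos 24: y in {0,1}, choose 1; 0->1 ok
  pos 25: y in {0,1}, choose 0; 1->0 ok
  pos 26: x in {2,3,4}, choose 4; 0->4 ok
  pos 27: x in {2,3,4}, choose 3; 4->3 ok
  pos 28: x in {2,3,4}, choose 2; 3->2 ok
  pos 29: x in {2,3,4}, choose 3; 2->3 ok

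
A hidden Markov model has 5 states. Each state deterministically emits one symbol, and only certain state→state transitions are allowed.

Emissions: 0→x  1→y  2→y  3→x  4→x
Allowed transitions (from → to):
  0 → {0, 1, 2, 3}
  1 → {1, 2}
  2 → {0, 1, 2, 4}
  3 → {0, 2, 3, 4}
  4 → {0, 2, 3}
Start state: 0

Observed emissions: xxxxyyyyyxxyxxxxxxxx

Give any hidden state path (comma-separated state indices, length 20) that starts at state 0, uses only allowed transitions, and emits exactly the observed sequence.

0,0,3,0,1,1,1,1,2,0,0,2,4,3,3,0,3,3,0,3

  pos 0: x in {0,3,4}, choose 0; start
  pos 1: x in {0,3,4}, choose 0; 0->0 ok
  pos 2: x in {0,3,4}, choose 3; 0->3 ok
  pos 3: x in {0,3,4}, choose 0; 3->0 ok
  pos 4: y in {1,2}, choose 1; 0->1 ok
  pos 5: y in {1,2}, choose 1; 1->1 ok
  pos 6: y in {1,2}, choose 1; 1->1 ok
  pos 7: y in {1,2}, choose 1; 1->1 ok
  pos 8: y in {1,2}, choose 2; 1->2 ok
  pos 9: x in {0,3,4}, choose 0; 2->0 ok
  pos 10: x in {0,3,4}, choose 0; 0->0 ok
  pos 11: y in {1,2}, choose 2; 0->2 ok
  pos 12: x in {0,3,4}, choose 4; 2->4 ok
  pos 13: x in {0,3,4}, choose 3; 4->3 ok
  pos 14: x in {0,3,4}, choose 3; 3->3 ok
  pos 15: x in {0,3,4}, choose 0; 3->0 ok
  pos 16: x in {0,3,4}, choose 3; 0->3 ok
  pos 17: x in {0,3,4}, choose 3; 3->3 ok
  pos 18: x in {0,3,4}, choose 0; 3->0 ok
  pos 19: x in {0,3,4}, choose 3; 0->3 ok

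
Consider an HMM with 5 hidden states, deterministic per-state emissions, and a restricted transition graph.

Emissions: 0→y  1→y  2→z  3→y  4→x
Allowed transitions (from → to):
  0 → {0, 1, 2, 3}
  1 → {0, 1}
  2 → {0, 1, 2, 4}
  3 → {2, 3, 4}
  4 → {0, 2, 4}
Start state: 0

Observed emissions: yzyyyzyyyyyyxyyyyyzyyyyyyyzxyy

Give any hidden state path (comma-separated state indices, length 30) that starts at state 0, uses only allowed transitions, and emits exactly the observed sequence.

0,2,1,0,0,2,0,1,1,0,0,3,4,0,1,1,0,3,2,0,1,1,0,3,3,3,2,4,0,3

  [0] y  {0,1,3}  => 0  start
  [1] z  {2}  => 2  0->2 ok
  [2] y  {0,1,3}  => 1  2->1 ok
  [3] y  {0,1,3}  => 0  1->0 ok
  [4] y  {0,1,3}  => 0  0->0 ok
  [5] z  {2}  => 2  0->2 ok
  [6] y  {0,1,3}  => 0  2->0 ok
  [7] y  {0,1,3}  => 1  0->1 ok
  [8] y  {0,1,3}  => 1  1->1 ok
  [9] y  {0,1,3}  => 0  1->0 ok
  [10] y  {0,1,3}  => 0  0->0 ok
  [11] y  {0,1,3}  => 3  0->3 ok
  [12] x  {4}  => 4  3->4 ok
  [13] y  {0,1,3}  => 0  4->0 ok
  [14] y  {0,1,3}  => 1  0->1 ok
  [15] y  {0,1,3}  => 1  1->1 ok
  [16] y  {0,1,3}  => 0  1->0 ok
  [17] y  {0,1,3}  => 3  0->3 ok
  [18] z  {2}  => 2  3->2 ok
  [19] y  {0,1,3}  => 0  2->0 ok
  [20] y  {0,1,3}  => 1  0->1 ok
  [21] y  {0,1,3}  => 1  1->1 ok
  [22] y  {0,1,3}  => 0  1->0 ok
  [23] y  {0,1,3}  => 3  0->3 ok
  [24] y  {0,1,3}  => 3  3->3 ok
  [25] y  {0,1,3}  => 3  3->3 ok
  [26] z  {2}  => 2  3->2 ok
  [27] x  {4}  => 4  2->4 ok
  [28] y  {0,1,3}  => 0  4->0 ok
  [29] y  {0,1,3}  => 3  0->3 ok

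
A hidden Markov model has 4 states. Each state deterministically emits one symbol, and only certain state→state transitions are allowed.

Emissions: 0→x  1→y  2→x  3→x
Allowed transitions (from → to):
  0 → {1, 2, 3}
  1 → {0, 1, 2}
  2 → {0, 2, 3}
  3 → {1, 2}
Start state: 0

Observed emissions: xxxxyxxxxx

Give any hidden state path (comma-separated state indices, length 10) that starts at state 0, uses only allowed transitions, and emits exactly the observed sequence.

  t0 'x' -> {0,2,3}, take 0 (start)
  t1 'x' -> {0,2,3}, take 3 (0->3 ok)
  t2 'x' -> {0,2,3}, take 2 (3->2 ok)
  t3 'x' -> {0,2,3}, take 3 (2->3 ok)
  t4 'y' -> {1}, take 1 (3->1 ok)
  t5 'x' -> {0,2,3}, take 0 (1->0 ok)
  t6 'x' -> {0,2,3}, take 2 (0->2 ok)
  t7 'x' -> {0,2,3}, take 2 (2->2 ok)
  t8 'x' -> {0,2,3}, take 2 (2->2 ok)
  t9 'x' -> {0,2,3}, take 3 (2->3 ok)

0,3,2,3,1,0,2,2,2,3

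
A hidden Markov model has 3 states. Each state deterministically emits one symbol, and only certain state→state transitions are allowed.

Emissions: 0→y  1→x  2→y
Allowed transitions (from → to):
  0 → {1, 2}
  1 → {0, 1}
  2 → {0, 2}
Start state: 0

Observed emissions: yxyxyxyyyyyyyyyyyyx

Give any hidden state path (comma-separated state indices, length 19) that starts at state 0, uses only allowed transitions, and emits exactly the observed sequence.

  t0 'y' -> {0,2}, take 0 (start)
  t1 'x' -> {1}, take 1 (0->1 ok)
  t2 'y' -> {0,2}, take 0 (1->0 ok)
  t3 'x' -> {1}, take 1 (0->1 ok)
  t4 'y' -> {0,2}, take 0 (1->0 ok)
  t5 'x' -> {1}, take 1 (0->1 ok)
  t6 'y' -> {0,2}, take 0 (1->0 ok)
  t7 'y' -> {0,2}, take 2 (0->2 ok)
  t8 'y' -> {0,2}, take 0 (2->0 ok)
  t9 'y' -> {0,2}, take 2 (0->2 ok)
  t10 'y' -> {0,2}, take 0 (2->0 ok)
  t11 'y' -> {0,2}, take 2 (0->2 ok)
  t12 'y' -> {0,2}, take 2 (2->2 ok)
  t13 'y' -> {0,2}, take 0 (2->0 ok)
  t14 'y' -> {0,2}, take 2 (0->2 ok)
  t15 'y' -> {0,2}, take 0 (2->0 ok)
  t16 'y' -> {0,2}, take 2 (0->2 ok)
  t17 'y' -> {0,2}, take 0 (2->0 ok)
  t18 'x' -> {1}, take 1 (0->1 ok)

0,1,0,1,0,1,0,2,0,2,0,2,2,0,2,0,2,0,1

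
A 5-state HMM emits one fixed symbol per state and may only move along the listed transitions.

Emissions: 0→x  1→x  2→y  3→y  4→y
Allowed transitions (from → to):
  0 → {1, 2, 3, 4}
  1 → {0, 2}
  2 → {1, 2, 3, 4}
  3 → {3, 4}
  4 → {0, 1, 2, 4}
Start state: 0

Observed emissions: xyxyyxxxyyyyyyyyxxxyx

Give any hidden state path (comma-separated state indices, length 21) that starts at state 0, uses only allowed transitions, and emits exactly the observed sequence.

0,4,1,2,4,0,1,0,2,3,3,4,4,2,2,2,1,0,1,2,1

  0: obs=x cand={0,1} pick 0 [start]
  1: obs=y cand={2,3,4} pick 4 [0->4 ok]
  2: obs=x cand={0,1} pick 1 [4->1 ok]
  3: obs=y cand={2,3,4} pick 2 [1->2 ok]
  4: obs=y cand={2,3,4} pick 4 [2->4 ok]
  5: obs=x cand={0,1} pick 0 [4->0 ok]
  6: obs=x cand={0,1} pick 1 [0->1 ok]
  7: obs=x cand={0,1} pick 0 [1->0 ok]
  8: obs=y cand={2,3,4} pick 2 [0->2 ok]
  9: obs=y cand={2,3,4} pick 3 [2->3 ok]
  10: obs=y cand={2,3,4} pick 3 [3->3 ok]
  11: obs=y cand={2,3,4} pick 4 [3->4 ok]
  12: obs=y cand={2,3,4} pick 4 [4->4 ok]
  13: obs=y cand={2,3,4} pick 2 [4->2 ok]
  14: obs=y cand={2,3,4} pick 2 [2->2 ok]
  15: obs=y cand={2,3,4} pick 2 [2->2 ok]
  16: obs=x cand={0,1} pick 1 [2->1 ok]
  17: obs=x cand={0,1} pick 0 [1->0 ok]
  18: obs=x cand={0,1} pick 1 [0->1 ok]
  19: obs=y cand={2,3,4} pick 2 [1->2 ok]
  20: obs=x cand={0,1} pick 1 [2->1 ok]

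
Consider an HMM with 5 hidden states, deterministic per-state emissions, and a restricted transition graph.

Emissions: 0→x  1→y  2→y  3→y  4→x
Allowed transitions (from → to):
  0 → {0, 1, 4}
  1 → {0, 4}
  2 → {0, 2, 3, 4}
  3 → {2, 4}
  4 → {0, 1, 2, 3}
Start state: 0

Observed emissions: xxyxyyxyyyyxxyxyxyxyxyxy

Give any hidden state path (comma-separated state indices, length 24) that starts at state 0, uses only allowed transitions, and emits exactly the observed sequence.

  [0] x  {0,4}  => 0  start
  [1] x  {0,4}  => 4  0->4 ok
  [2] y  {1,2,3}  => 3  4->3 ok
  [3] x  {0,4}  => 4  3->4 ok
  [4] y  {1,2,3}  => 2  4->2 ok
  [5] y  {1,2,3}  => 3  2->3 ok
  [6] x  {0,4}  => 4  3->4 ok
  [7] y  {1,2,3}  => 2  4->2 ok
  [8] y  {1,2,3}  => 2  2->2 ok
  [9] y  {1,2,3}  => 2  2->2 ok
  [10] y  {1,2,3}  => 2  2->2 ok
  [11] x  {0,4}  => 4  2->4 ok
  [12] x  {0,4}  => 0  4->0 ok
  [13] y  {1,2,3}  => 1  0->1 ok
  [14] x  {0,4}  => 0  1->0 ok
  [15] y  {1,2,3}  => 1  0->1 ok
  [16] x  {0,4}  => 0  1->0 ok
  [17] y  {1,2,3}  => 1  0->1 ok
  [18] x  {0,4}  => 0  1->0 ok
  [19] y  {1,2,3}  => 1  0->1 ok
  [20] x  {0,4}  => 0  1->0 ok
  [21] y  {1,2,3}  => 1  0->1 ok
  [22] x  {0,4}  => 4  1->4 ok
  [23] y  {1,2,3}  => 1  4->1 ok

0,4,3,4,2,3,4,2,2,2,2,4,0,1,0,1,0,1,0,1,0,1,4,1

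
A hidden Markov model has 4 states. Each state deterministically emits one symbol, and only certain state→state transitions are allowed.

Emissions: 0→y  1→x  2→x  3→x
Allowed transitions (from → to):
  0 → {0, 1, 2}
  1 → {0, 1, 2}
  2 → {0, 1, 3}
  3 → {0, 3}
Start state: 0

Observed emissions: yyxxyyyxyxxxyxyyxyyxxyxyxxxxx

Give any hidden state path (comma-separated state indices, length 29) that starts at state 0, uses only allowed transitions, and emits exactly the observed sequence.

  [0] y  {0}  => 0  start
  [1] y  {0}  => 0  0->0 ok
  [2] x  {1,2,3}  => 1  0->1 ok
  [3] x  {1,2,3}  => 2  1->2 ok
  [4] y  {0}  => 0  2->0 ok
  [5] y  {0}  => 0  0->0 ok
  [6] y  {0}  => 0  0->0 ok
  [7] x  {1,2,3}  => 2  0->2 ok
  [8] y  {0}  => 0  2->0 ok
  [9] x  {1,2,3}  => 2  0->2 ok
  [10] x  {1,2,3}  => 3  2->3 ok
  [11] x  {1,2,3}  => 3  3->3 ok
  [12] y  {0}  => 0  3->0 ok
  [13] x  {1,2,3}  => 2  0->2 ok
  [14] y  {0}  => 0  2->0 ok
  [15] y  {0}  => 0  0->0 ok
  [16] x  {1,2,3}  => 2  0->2 ok
  [17] y  {0}  => 0  2->0 ok
  [18] y  {0}  => 0  0->0 ok
  [19] x  {1,2,3}  => 1  0->1 ok
  [20] x  {1,2,3}  => 2  1->2 ok
  [21] y  {0}  => 0  2->0 ok
  [22] x  {1,2,3}  => 1  0->1 ok
  [23] y  {0}  => 0  1->0 ok
  [24] x  {1,2,3}  => 1  0->1 ok
  [25] x  {1,2,3}  => 1  1->1 ok
  [26] x  {1,2,3}  => 1  1->1 ok
  [27] x  {1,2,3}  => 2  1->2 ok
  [28] x  {1,2,3}  => 3  2->3 ok

0,0,1,2,0,0,0,2,0,2,3,3,0,2,0,0,2,0,0,1,2,0,1,0,1,1,1,2,3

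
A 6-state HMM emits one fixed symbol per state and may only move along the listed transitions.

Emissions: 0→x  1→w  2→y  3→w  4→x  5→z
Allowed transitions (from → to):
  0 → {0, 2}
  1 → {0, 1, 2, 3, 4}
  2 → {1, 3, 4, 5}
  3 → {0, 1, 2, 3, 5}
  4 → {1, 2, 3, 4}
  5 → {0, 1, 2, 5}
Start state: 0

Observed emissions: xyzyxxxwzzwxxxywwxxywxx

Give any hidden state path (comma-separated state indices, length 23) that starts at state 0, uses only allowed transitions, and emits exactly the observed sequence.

0,2,5,2,4,4,4,3,5,5,1,0,0,0,2,3,1,0,0,2,1,0,0

  pos 0: x in {0,4}, choose 0; start
  pos 1: y in {2}, choose 2; 0->2 ok
  pos 2: z in {5}, choose 5; 2->5 ok
  pos 3: y in {2}, choose 2; 5->2 ok
  pos 4: x in {0,4}, choose 4; 2->4 ok
  pos 5: x in {0,4}, choose 4; 4->4 ok
  pos 6: x in {0,4}, choose 4; 4->4 ok
  pos 7: w in {1,3}, choose 3; 4->3 ok
  pos 8: z in {5}, choose 5; 3->5 ok
  pos 9: z in {5}, choose 5; 5->5 ok
  pos 10: w in {1,3}, choose 1; 5->1 ok
  pos 11: x in {0,4}, choose 0; 1->0 ok
  pos 12: x in {0,4}, choose 0; 0->0 ok
  pos 13: x in {0,4}, choose 0; 0->0 ok
  pos 14: y in {2}, choose 2; 0->2 ok
  pos 15: w in {1,3}, choose 3; 2->3 ok
  pos 16: w in {1,3}, choose 1; 3->1 ok
  pos 17: x in {0,4}, choose 0; 1->0 ok
  pos 18: x in {0,4}, choose 0; 0->0 ok
  pos 19: y in {2}, choose 2; 0->2 ok
  pos 20: w in {1,3}, choose 1; 2->1 ok
  pos 21: x in {0,4}, choose 0; 1->0 ok
  pos 22: x in {0,4}, choose 0; 0->0 ok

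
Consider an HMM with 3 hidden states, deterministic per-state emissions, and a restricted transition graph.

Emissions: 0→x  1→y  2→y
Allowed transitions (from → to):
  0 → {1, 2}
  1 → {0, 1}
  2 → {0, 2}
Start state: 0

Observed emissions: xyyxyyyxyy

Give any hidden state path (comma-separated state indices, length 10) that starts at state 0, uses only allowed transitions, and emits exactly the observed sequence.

  0: obs=x cand={0} pick 0 [start]
  1: obs=y cand={1,2} pick 1 [0->1 ok]
  2: obs=y cand={1,2} pick 1 [1->1 ok]
  3: obs=x cand={0} pick 0 [1->0 ok]
  4: obs=y cand={1,2} pick 1 [0->1 ok]
  5: obs=y cand={1,2} pick 1 [1->1 ok]
  6: obs=y cand={1,2} pick 1 [1->1 ok]
  7: obs=x cand={0} pick 0 [1->0 ok]
  8: obs=y cand={1,2} pick 2 [0->2 ok]
  9: obs=y cand={1,2} pick 2 [2->2 ok]

0,1,1,0,1,1,1,0,2,2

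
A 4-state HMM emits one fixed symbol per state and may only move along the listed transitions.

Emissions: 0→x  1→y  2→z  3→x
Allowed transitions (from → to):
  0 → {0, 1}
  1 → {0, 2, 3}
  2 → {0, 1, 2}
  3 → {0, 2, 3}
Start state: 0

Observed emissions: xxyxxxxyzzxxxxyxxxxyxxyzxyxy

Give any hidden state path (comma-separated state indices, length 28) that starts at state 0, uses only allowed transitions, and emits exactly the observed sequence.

0,0,1,3,3,3,0,1,2,2,0,0,0,0,1,3,3,0,0,1,0,0,1,2,0,1,0,1

  t0 'x' -> {0,3}, take 0 (start)
  t1 'x' -> {0,3}, take 0 (0->0 ok)
  t2 'y' -> {1}, take 1 (0->1 ok)
  t3 'x' -> {0,3}, take 3 (1->3 ok)
  t4 'x' -> {0,3}, take 3 (3->3 ok)
  t5 'x' -> {0,3}, take 3 (3->3 ok)
  t6 'x' -> {0,3}, take 0 (3->0 ok)
  t7 'y' -> {1}, take 1 (0->1 ok)
  t8 'z' -> {2}, take 2 (1->2 ok)
  t9 'z' -> {2}, take 2 (2->2 ok)
  t10 'x' -> {0,3}, take 0 (2->0 ok)
  t11 'x' -> {0,3}, take 0 (0->0 ok)
  t12 'x' -> {0,3}, take 0 (0->0 ok)
  t13 'x' -> {0,3}, take 0 (0->0 ok)
  t14 'y' -> {1}, take 1 (0->1 ok)
  t15 'x' -> {0,3}, take 3 (1->3 ok)
  t16 'x' -> {0,3}, take 3 (3->3 ok)
  t17 'x' -> {0,3}, take 0 (3->0 ok)
  t18 'x' -> {0,3}, take 0 (0->0 ok)
  t19 'y' -> {1}, take 1 (0->1 ok)
  t20 'x' -> {0,3}, take 0 (1->0 ok)
  t21 'x' -> {0,3}, take 0 (0->0 ok)
  t22 'y' -> {1}, take 1 (0->1 ok)
  t23 'z' -> {2}, take 2 (1->2 ok)
  t24 'x' -> {0,3}, take 0 (2->0 ok)
  t25 'y' -> {1}, take 1 (0->1 ok)
  t26 'x' -> {0,3}, take 0 (1->0 ok)
  t27 'y' -> {1}, take 1 (0->1 ok)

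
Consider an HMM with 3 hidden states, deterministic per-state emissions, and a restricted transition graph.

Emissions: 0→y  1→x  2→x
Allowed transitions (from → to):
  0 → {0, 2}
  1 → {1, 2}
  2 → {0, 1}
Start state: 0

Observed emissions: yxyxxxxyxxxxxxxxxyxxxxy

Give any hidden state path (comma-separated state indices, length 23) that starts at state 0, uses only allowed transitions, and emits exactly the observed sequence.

  t0 'y' -> {0}, take 0 (start)
  t1 'x' -> {1,2}, take 2 (0->2 ok)
  t2 'y' -> {0}, take 0 (2->0 ok)
  t3 'x' -> {1,2}, take 2 (0->2 ok)
  t4 'x' -> {1,2}, take 1 (2->1 ok)
  t5 'x' -> {1,2}, take 1 (1->1 ok)
  t6 'x' -> {1,2}, take 2 (1->2 ok)
  t7 'y' -> {0}, take 0 (2->0 ok)
  t8 'x' -> {1,2}, take 2 (0->2 ok)
  t9 'x' -> {1,2}, take 1 (2->1 ok)
  t10 'x' -> {1,2}, take 2 (1->2 ok)
  t11 'x' -> {1,2}, take 1 (2->1 ok)
  t12 'x' -> {1,2}, take 2 (1->2 ok)
  t13 'x' -> {1,2}, take 1 (2->1 ok)
  t14 'x' -> {1,2}, take 1 (1->1 ok)
  t15 'x' -> {1,2}, take 1 (1->1 ok)
  t16 'x' -> {1,2}, take 2 (1->2 ok)
  t17 'y' -> {0}, take 0 (2->0 ok)
  t18 'x' -> {1,2}, take 2 (0->2 ok)
  t19 'x' -> {1,2}, take 1 (2->1 ok)
  t20 'x' -> {1,2}, take 1 (1->1 ok)
  t21 'x' -> {1,2}, take 2 (1->2 ok)
  t22 'y' -> {0}, take 0 (2->0 ok)

0,2,0,2,1,1,2,0,2,1,2,1,2,1,1,1,2,0,2,1,1,2,0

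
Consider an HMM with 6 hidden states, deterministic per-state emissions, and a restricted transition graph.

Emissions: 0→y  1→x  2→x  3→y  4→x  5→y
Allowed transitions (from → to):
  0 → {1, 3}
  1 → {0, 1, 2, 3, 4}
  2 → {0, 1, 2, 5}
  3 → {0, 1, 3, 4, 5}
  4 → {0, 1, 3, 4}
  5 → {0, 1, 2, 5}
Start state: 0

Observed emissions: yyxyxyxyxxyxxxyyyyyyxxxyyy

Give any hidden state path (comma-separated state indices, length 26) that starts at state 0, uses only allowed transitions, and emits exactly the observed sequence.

0,3,4,0,1,0,1,0,1,2,0,1,1,1,0,3,0,3,5,5,1,4,1,3,3,5

  pos 0: y in {0,3,5}, choose 0; start
  pos 1: y in {0,3,5}, choose 3; 0->3 ok
  pos 2: x in {1,2,4}, choose 4; 3->4 ok
  pos 3: y in {0,3,5}, choose 0; 4->0 ok
  pos 4: x in {1,2,4}, choose 1; 0->1 ok
  pos 5: y in {0,3,5}, choose 0; 1->0 ok
  pos 6: x in {1,2,4}, choose 1; 0->1 ok
  pos 7: y in {0,3,5}, choose 0; 1->0 ok
  pos 8: x in {1,2,4}, choose 1; 0->1 ok
  pos 9: x in {1,2,4}, choose 2; 1->2 ok
  pos 10: y in {0,3,5}, choose 0; 2->0 ok
  pos 11: x in {1,2,4}, choose 1; 0->1 ok
  pos 12: x in {1,2,4}, choose 1; 1->1 ok
  pos 13: x in {1,2,4}, choose 1; 1->1 ok
  pos 14: y in {0,3,5}, choose 0; 1->0 ok
  pos 15: y in {0,3,5}, choose 3; 0->3 ok
  pos 16: y in {0,3,5}, choose 0; 3->0 ok
  pos 17: y in {0,3,5}, choose 3; 0->3 ok
  pos 18: y in {0,3,5}, choose 5; 3->5 ok
  pos 19: y in {0,3,5}, choose 5; 5->5 ok
  pos 20: x in {1,2,4}, choose 1; 5->1 ok
  pos 21: x in {1,2,4}, choose 4; 1->4 ok
  pos 22: x in {1,2,4}, choose 1; 4->1 ok
  pos 23: y in {0,3,5}, choose 3; 1->3 ok
  pos 24: y in {0,3,5}, choose 3; 3->3 ok
  pos 25: y in {0,3,5}, choose 5; 3->5 ok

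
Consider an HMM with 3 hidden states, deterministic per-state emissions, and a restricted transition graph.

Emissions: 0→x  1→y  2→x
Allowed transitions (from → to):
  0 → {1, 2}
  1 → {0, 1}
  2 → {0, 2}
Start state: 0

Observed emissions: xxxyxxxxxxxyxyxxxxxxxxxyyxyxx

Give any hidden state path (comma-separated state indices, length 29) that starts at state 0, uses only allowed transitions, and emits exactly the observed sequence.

0,2,0,1,0,2,2,0,2,2,0,1,0,1,0,2,0,2,0,2,2,2,0,1,1,0,1,0,2

  t0 'x' -> {0,2}, take 0 (start)
  t1 'x' -> {0,2}, take 2 (0->2 ok)
  t2 'x' -> {0,2}, take 0 (2->0 ok)
  t3 'y' -> {1}, take 1 (0->1 ok)
  t4 'x' -> {0,2}, take 0 (1->0 ok)
  t5 'x' -> {0,2}, take 2 (0->2 ok)
  t6 'x' -> {0,2}, take 2 (2->2 ok)
  t7 'x' -> {0,2}, take 0 (2->0 ok)
  t8 'x' -> {0,2}, take 2 (0->2 ok)
  t9 'x' -> {0,2}, take 2 (2->2 ok)
  t10 'x' -> {0,2}, take 0 (2->0 ok)
  t11 'y' -> {1}, take 1 (0->1 ok)
  t12 'x' -> {0,2}, take 0 (1->0 ok)
  t13 'y' -> {1}, take 1 (0->1 ok)
  t14 'x' -> {0,2}, take 0 (1->0 ok)
  t15 'x' -> {0,2}, take 2 (0->2 ok)
  t16 'x' -> {0,2}, take 0 (2->0 ok)
  t17 'x' -> {0,2}, take 2 (0->2 ok)
  t18 'x' -> {0,2}, take 0 (2->0 ok)
  t19 'x' -> {0,2}, take 2 (0->2 ok)
  t20 'x' -> {0,2}, take 2 (2->2 ok)
  t21 'x' -> {0,2}, take 2 (2->2 ok)
  t22 'x' -> {0,2}, take 0 (2->0 ok)
  t23 'y' -> {1}, take 1 (0->1 ok)
  t24 'y' -> {1}, take 1 (1->1 ok)
  t25 'x' -> {0,2}, take 0 (1->0 ok)
  t26 'y' -> {1}, take 1 (0->1 ok)
  t27 'x' -> {0,2}, take 0 (1->0 ok)
  t28 'x' -> {0,2}, take 2 (0->2 ok)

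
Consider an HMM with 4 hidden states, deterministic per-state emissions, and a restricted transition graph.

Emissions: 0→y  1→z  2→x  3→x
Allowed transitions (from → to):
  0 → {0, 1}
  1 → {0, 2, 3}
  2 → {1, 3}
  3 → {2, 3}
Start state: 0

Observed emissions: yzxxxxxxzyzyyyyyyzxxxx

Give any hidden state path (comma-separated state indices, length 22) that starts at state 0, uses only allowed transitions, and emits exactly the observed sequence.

0,1,3,2,3,3,3,2,1,0,1,0,0,0,0,0,0,1,2,3,3,2

  pos 0: y in {0}, choose 0; start
  pos 1: z in {1}, choose 1; 0->1 ok
  pos 2: x in {2,3}, choose 3; 1->3 ok
  pos 3: x in {2,3}, choose 2; 3->2 ok
  pos 4: x in {2,3}, choose 3; 2->3 ok
  pos 5: x in {2,3}, choose 3; 3->3 ok
  pos 6: x in {2,3}, choose 3; 3->3 ok
  pos 7: x in {2,3}, choose 2; 3->2 ok
  pos 8: z in {1}, choose 1; 2->1 ok
  pos 9: y in {0}, choose 0; 1->0 ok
  pos 10: z in {1}, choose 1; 0->1 ok
  pos 11: y in {0}, choose 0; 1->0 ok
  pos 12: y in {0}, choose 0; 0->0 ok
  pos 13: y in {0}, choose 0; 0->0 ok
  pos 14: y in {0}, choose 0; 0->0 ok
  pos 15: y in {0}, choose 0; 0->0 ok
  pos 16: y in {0}, choose 0; 0->0 ok
  pos 17: z in {1}, choose 1; 0->1 ok
  pos 18: x in {2,3}, choose 2; 1->2 ok
  pos 19: x in {2,3}, choose 3; 2->3 ok
  pos 20: x in {2,3}, choose 3; 3->3 ok
  pos 21: x in {2,3}, choose 2; 3->2 ok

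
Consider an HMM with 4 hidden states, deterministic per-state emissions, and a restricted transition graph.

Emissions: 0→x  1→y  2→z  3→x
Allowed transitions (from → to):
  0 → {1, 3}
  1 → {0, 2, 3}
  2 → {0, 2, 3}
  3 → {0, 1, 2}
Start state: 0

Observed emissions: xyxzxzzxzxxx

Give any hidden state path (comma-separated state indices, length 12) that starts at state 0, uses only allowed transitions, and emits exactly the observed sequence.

0,1,3,2,3,2,2,3,2,3,0,3

  [0] x  {0,3}  => 0  start
  [1] y  {1}  => 1  0->1 ok
  [2] x  {0,3}  => 3  1->3 ok
  [3] z  {2}  => 2  3->2 ok
  [4] x  {0,3}  => 3  2->3 ok
  [5] z  {2}  => 2  3->2 ok
  [6] z  {2}  => 2  2->2 ok
  [7] x  {0,3}  => 3  2->3 ok
  [8] z  {2}  => 2  3->2 ok
  [9] x  {0,3}  => 3  2->3 ok
  [10] x  {0,3}  => 0  3->0 ok
  [11] x  {0,3}  => 3  0->3 ok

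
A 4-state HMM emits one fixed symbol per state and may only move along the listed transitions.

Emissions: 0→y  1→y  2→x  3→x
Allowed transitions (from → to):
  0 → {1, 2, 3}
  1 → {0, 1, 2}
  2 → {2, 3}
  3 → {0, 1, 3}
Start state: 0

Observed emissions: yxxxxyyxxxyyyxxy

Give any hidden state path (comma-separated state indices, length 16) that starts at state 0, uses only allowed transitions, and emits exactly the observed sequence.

  [0] y  {0,1}  => 0  start
  [1] x  {2,3}  => 2  0->2 ok
  [2] x  {2,3}  => 2  2->2 ok
  [3] x  {2,3}  => 2  2->2 ok
  [4] x  {2,3}  => 3  2->3 ok
  [5] y  {0,1}  => 0  3->0 ok
  [6] y  {0,1}  => 1  0->1 ok
  [7] x  {2,3}  => 2  1->2 ok
  [8] x  {2,3}  => 2  2->2 ok
  [9] x  {2,3}  => 3  2->3 ok
  [10] y  {0,1}  => 1  3->1 ok
  [11] y  {0,1}  => 1  1->1 ok
  [12] y  {0,1}  => 0  1->0 ok
  [13] x  {2,3}  => 2  0->2 ok
  [14] x  {2,3}  => 3  2->3 ok
  [15] y  {0,1}  => 1  3->1 ok

0,2,2,2,3,0,1,2,2,3,1,1,0,2,3,1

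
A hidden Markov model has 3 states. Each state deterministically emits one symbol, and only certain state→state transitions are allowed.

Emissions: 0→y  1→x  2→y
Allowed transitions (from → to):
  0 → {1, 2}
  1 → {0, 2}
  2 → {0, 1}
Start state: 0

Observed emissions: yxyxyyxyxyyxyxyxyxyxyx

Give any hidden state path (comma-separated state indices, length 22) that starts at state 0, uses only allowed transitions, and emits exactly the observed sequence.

0,1,2,1,2,0,1,2,1,0,2,1,2,1,0,1,0,1,2,1,0,1

  [0] y  {0,2}  => 0  start
  [1] x  {1}  => 1  0->1 ok
  [2] y  {0,2}  => 2  1->2 ok
  [3] x  {1}  => 1  2->1 ok
  [4] y  {0,2}  => 2  1->2 ok
  [5] y  {0,2}  => 0  2->0 ok
  [6] x  {1}  => 1  0->1 ok
  [7] y  {0,2}  => 2  1->2 ok
  [8] x  {1}  => 1  2->1 ok
  [9] y  {0,2}  => 0  1->0 ok
  [10] y  {0,2}  => 2  0->2 ok
  [11] x  {1}  => 1  2->1 ok
  [12] y  {0,2}  => 2  1->2 ok
  [13] x  {1}  => 1  2->1 ok
  [14] y  {0,2}  => 0  1->0 ok
  [15] x  {1}  => 1  0->1 ok
  [16] y  {0,2}  => 0  1->0 ok
  [17] x  {1}  => 1  0->1 ok
  [18] y  {0,2}  => 2  1->2 ok
  [19] x  {1}  => 1  2->1 ok
  [20] y  {0,2}  => 0  1->0 ok
  [21] x  {1}  => 1  0->1 ok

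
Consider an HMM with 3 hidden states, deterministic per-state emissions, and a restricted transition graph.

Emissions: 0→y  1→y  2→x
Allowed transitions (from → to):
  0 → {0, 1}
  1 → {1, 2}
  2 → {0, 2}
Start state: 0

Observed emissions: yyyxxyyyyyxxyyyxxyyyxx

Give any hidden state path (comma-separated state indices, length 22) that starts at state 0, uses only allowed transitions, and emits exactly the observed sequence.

  pos 0: y in {0,1}, choose 0; start
  pos 1: y in {0,1}, choose 0; 0->0 ok
  pos 2: y in {0,1}, choose 1; 0->1 ok
  pos 3: x in {2}, choose 2; 1->2 ok
  pos 4: x in {2}, choose 2; 2->2 ok
  pos 5: y in {0,1}, choose 0; 2->0 ok
  pos 6: y in {0,1}, choose 0; 0->0 ok
  pos 7: y in {0,1}, choose 0; 0->0 ok
  pos 8: y in {0,1}, choose 0; 0->0 ok
  pos 9: y in {0,1}, choose 1; 0->1 ok
  pos 10: x in {2}, choose 2; 1->2 ok
  pos 11: x in {2}, choose 2; 2->2 ok
  pos 12: y in {0,1}, choose 0; 2->0 ok
  pos 13: y in {0,1}, choose 1; 0->1 ok
  pos 14: y in {0,1}, choose 1; 1->1 ok
  pos 15: x in {2}, choose 2; 1->2 ok
  pos 16: x in {2}, choose 2; 2->2 ok
  pos 17: y in {0,1}, choose 0; 2->0 ok
  pos 18: y in {0,1}, choose 1; 0->1 ok
  pos 19: y in {0,1}, choose 1; 1->1 ok
  pos 20: x in {2}, choose 2; 1->2 ok
  pos 21: x in {2}, choose 2; 2->2 ok

0,0,1,2,2,0,0,0,0,1,2,2,0,1,1,2,2,0,1,1,2,2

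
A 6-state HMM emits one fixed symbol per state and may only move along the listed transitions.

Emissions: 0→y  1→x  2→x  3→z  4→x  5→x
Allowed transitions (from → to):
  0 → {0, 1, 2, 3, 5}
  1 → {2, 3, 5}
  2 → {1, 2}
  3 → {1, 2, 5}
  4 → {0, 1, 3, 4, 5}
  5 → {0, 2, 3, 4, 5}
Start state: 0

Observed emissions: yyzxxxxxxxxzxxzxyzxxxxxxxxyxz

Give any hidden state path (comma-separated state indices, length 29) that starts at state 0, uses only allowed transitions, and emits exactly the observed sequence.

0,0,3,1,2,2,1,5,2,2,1,3,2,1,3,5,0,3,1,5,2,2,2,2,1,5,0,1,3

  0: obs=y cand={0} pick 0 [start]
  1: obs=y cand={0} pick 0 [0->0 ok]
  2: obs=z cand={3} pick 3 [0->3 ok]
  3: obs=x cand={1,2,4,5} pick 1 [3->1 ok]
  4: obs=x cand={1,2,4,5} pick 2 [1->2 ok]
  5: obs=x cand={1,2,4,5} pick 2 [2->2 ok]
  6: obs=x cand={1,2,4,5} pick 1 [2->1 ok]
  7: obs=x cand={1,2,4,5} pick 5 [1->5 ok]
  8: obs=x cand={1,2,4,5} pick 2 [5->2 ok]
  9: obs=x cand={1,2,4,5} pick 2 [2->2 ok]
  10: obs=x cand={1,2,4,5} pick 1 [2->1 ok]
  11: obs=z cand={3} pick 3 [1->3 ok]
  12: obs=x cand={1,2,4,5} pick 2 [3->2 ok]
  13: obs=x cand={1,2,4,5} pick 1 [2->1 ok]
  14: obs=z cand={3} pick 3 [1->3 ok]
  15: obs=x cand={1,2,4,5} pick 5 [3->5 ok]
  16: obs=y cand={0} pick 0 [5->0 ok]
  17: obs=z cand={3} pick 3 [0->3 ok]
  18: obs=x cand={1,2,4,5} pick 1 [3->1 ok]
  19: obs=x cand={1,2,4,5} pick 5 [1->5 ok]
  20: obs=x cand={1,2,4,5} pick 2 [5->2 ok]
  21: obs=x cand={1,2,4,5} pick 2 [2->2 ok]
  22: obs=x cand={1,2,4,5} pick 2 [2->2 ok]
  23: obs=x cand={1,2,4,5} pick 2 [2->2 ok]
  24: obs=x cand={1,2,4,5} pick 1 [2->1 ok]
  25: obs=x cand={1,2,4,5} pick 5 [1->5 ok]
  26: obs=y cand={0} pick 0 [5->0 ok]
  27: obs=x cand={1,2,4,5} pick 1 [0->1 ok]
  28: obs=z cand={3} pick 3 [1->3 ok]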